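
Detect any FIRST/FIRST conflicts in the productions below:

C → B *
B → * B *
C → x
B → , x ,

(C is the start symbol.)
No FIRST/FIRST conflicts.

A FIRST/FIRST conflict occurs when two productions N → α and N → β for the same non-terminal have FIRST(α) ∩ FIRST(β) ≠ ∅ (with ε ∈ FIRST of a nullable right-hand side, so two nullable alternatives also conflict).

FIRST sets of the non-terminals at (or reachable through a nullable prefix from) the front of some alternative:
  FIRST(B) = { '*', ',' }

Productions for C:
  C → B *: FIRST = { '*', ',' }
  C → x: FIRST = { 'x' }
Productions for B:
  B → * B *: FIRST = { '*' }
  B → , x ,: FIRST = { ',' }

All alternatives of each non-terminal have pairwise disjoint FIRST sets.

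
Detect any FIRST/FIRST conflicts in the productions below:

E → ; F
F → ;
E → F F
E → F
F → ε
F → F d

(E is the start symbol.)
FIRST sets of the non-terminals at (or reachable through a nullable prefix from) the front of some alternative:
  FIRST(F) = { ';', 'd', ε }

Productions for E:
  E → ; F: FIRST = { ';' }
  E → F F: FIRST = { ';', 'd', ε }
  E → F: FIRST = { ';', 'd', ε }
Productions for F:
  F → ;: FIRST = { ';' }
  F → ε: FIRST = { ε }
  F → F d: FIRST = { ';', 'd' }

Conflict for E: E → ; F and E → F F
  Overlap: { ';' }
Conflict for E: E → ; F and E → F
  Overlap: { ';' }
Conflict for E: E → F F and E → F
  Overlap: { ';', 'd', ε }
Conflict for F: F → ; and F → F d
  Overlap: { ';' }

Answer: Yes. E → ';' F / E → F F on { ';' }; E → ';' F / E → F on { ';' }; E → F F / E → F on { ';', 'd', ε }; F → ';' / F → F d on { ';' }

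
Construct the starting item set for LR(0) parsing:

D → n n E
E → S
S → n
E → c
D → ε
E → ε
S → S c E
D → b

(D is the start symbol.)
{ [D → . b], [D → . n n E], [D → .], [D' → . D] }

First, augment the grammar with D' → D
I₀ = CLOSURE({ [D' → . D] }):
  [D' → . D] has the dot before D: add [D → . n n E], [D → .], [D → . b]
No further items can be added.

I₀ = { [D → . b], [D → . n n E], [D → .], [D' → . D] }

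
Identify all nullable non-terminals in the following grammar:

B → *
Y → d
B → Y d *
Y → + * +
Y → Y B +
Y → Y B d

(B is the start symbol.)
A non-terminal is nullable if it can derive ε (the empty string): either it has an ε-production, or it has a production whose right-hand side consists entirely of nullable non-terminals.

There are no ε-productions, so no non-terminal can derive ε.
No non-terminals are nullable.

Answer: None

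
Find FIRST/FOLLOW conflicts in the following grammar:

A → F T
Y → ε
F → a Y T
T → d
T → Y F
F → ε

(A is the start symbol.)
Nullable non-terminals: A, F, T, Y.
FIRST sets used below: FIRST(Y) = { ε }, FIRST(F) = { 'a', ε }
A has a nullable alternative but only one production, so nothing to check.

F: nullable alternative(s) F → ε; FOLLOW(F) = { $, 'a', 'd' }
  F → a Y T: FIRST \ {ε} = { 'a' } — overlaps FOLLOW(F) on { 'a' }: CONFLICT
  F → ε: FIRST \ {ε} = { } — this is the only nullable alternative, skip

T: nullable alternative(s) T → Y F; FOLLOW(T) = { $, 'a', 'd' }
  T → d: FIRST \ {ε} = { 'd' } — overlaps FOLLOW(T) on { 'd' }: CONFLICT
  T → Y F: FIRST \ {ε} = { 'a' } — this is the only nullable alternative, skip
Y has a nullable alternative but only one production, so nothing to check.

So the grammar has 2 FIRST/FOLLOW conflicts (marked CONFLICT above).

Answer: Yes. F → a Y T with FOLLOW(F) on { 'a' }; T → d with FOLLOW(T) on { 'd' }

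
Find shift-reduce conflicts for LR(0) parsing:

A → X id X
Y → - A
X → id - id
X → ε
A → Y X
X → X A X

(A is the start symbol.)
Augment with A' → A and build the canonical LR(0) collection (I0 = CLOSURE({[A' → . A]}), then GOTO on every symbol after a dot until no new states appear). It has 14 states:
  I0: { [A → . X id X], [A → . Y X], [A' → . A], [X → . X A X], [X → . id - id], [X → .], [Y → . - A] }  — shift, reduce
  I1: { [A → . X id X], [A → . Y X], [X → . X A X], [X → . id - id], [X → .], [Y → - . A], [Y → . - A] }  — shift, reduce
  I2: { [A' → A .] }  — accept
  I3: { [A → . X id X], [A → . Y X], [A → X . id X], [X → . X A X], [X → . id - id], [X → .], [X → X . A X], [Y → . - A] }  — shift, reduce
  I4: { [A → Y . X], [X → . X A X], [X → . id - id], [X → .] }  — shift, reduce
  I5: { [X → id . - id] }  — shift
  I6: { [X → id - . id] }  — shift
  I7: { [X → id - id .] }  — reduce
  I8: { [A → . X id X], [A → . Y X], [A → Y X .], [X → . X A X], [X → . id - id], [X → .], [X → X . A X], [Y → . - A] }  — shift, 2 reduces
  I9: { [X → . X A X], [X → . id - id], [X → .], [X → X A . X] }  — shift, reduce
  I10: { [A → . X id X], [A → . Y X], [X → . X A X], [X → . id - id], [X → .], [X → X . A X], [X → X A X .], [Y → . - A] }  — shift, 2 reduces
  I11: { [A → X id . X], [X → . X A X], [X → . id - id], [X → .], [X → id . - id] }  — shift, reduce
  I12: { [A → . X id X], [A → . Y X], [A → X id X .], [X → . X A X], [X → . id - id], [X → .], [X → X . A X], [Y → . - A] }  — shift, 2 reduces
  I13: { [Y → - A .] }  — reduce

I0 contains reduce item [X → .] and shift items [X → . id - id], [Y → . - A] — shift-reduce conflict.
I1 contains reduce item [X → .] and shift items [X → . id - id], [Y → . - A] — shift-reduce conflict.
I3 contains reduce item [X → .] and shift items [A → X . id X], [X → . id - id], [Y → . - A] — shift-reduce conflict.
I4 contains reduce item [X → .] and shift item [X → . id - id] — shift-reduce conflict.
I8 contains reduce items [A → Y X .], [X → .] and shift items [X → . id - id], [Y → . - A] — shift-reduce conflict.
I9 contains reduce item [X → .] and shift item [X → . id - id] — shift-reduce conflict.
I10 contains reduce items [X → .], [X → X A X .] and shift items [X → . id - id], [Y → . - A] — shift-reduce conflict.
I11 contains reduce item [X → .] and shift items [X → . id - id], [X → id . - id] — shift-reduce conflict.
I12 contains reduce items [A → X id X .], [X → .] and shift items [X → . id - id], [Y → . - A] — shift-reduce conflict.

Answer: Yes — I0: [X → .] vs [X → . id - id]; I1: [X → .] vs [X → . id - id]; I3: [X → .] vs [A → X . id X]; I4: [X → .] vs [X → . id - id]; I8: [A → Y X .] vs [X → . id - id]; I9: [X → .] vs [X → . id - id]; I10: [X → .] vs [X → . id - id]; I11: [X → .] vs [X → . id - id]; I12: [A → X id X .] vs [X → . id - id]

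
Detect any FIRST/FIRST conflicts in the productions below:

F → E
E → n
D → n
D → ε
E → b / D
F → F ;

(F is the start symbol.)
Yes. F → E / F → F ';' on { 'b', 'n' }

FIRST sets of the non-terminals at (or reachable through a nullable prefix from) the front of some alternative:
  FIRST(E) = { 'b', 'n' }
  FIRST(F) = { 'b', 'n' }

Productions for F:
  F → E: FIRST = { 'b', 'n' }
  F → F ;: FIRST = { 'b', 'n' }
Productions for E:
  E → n: FIRST = { 'n' }
  E → b / D: FIRST = { 'b' }
Productions for D:
  D → n: FIRST = { 'n' }
  D → ε: FIRST = { ε }

Conflict for F: F → E and F → F ;
  Overlap: { 'b', 'n' }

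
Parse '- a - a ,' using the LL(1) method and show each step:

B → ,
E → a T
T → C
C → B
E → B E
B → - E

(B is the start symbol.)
Stack is shown with the top on the left.

Stack  Input        Action
--------------------------
B $    - a - a , $  output B → - E
- E $  - a - a , $  match '-'
E $    a - a , $    output E → a T
a T $  a - a , $    match 'a'
T $    - a , $      output T → C
C $    - a , $      output C → B
B $    - a , $      output B → - E
- E $  - a , $      match '-'
E $    a , $        output E → a T
a T $  a , $        match 'a'
T $    , $          output T → C
C $    , $          output C → B
B $    , $          output B → ,
, $    , $          match ','
$      $            accept

The string is accepted.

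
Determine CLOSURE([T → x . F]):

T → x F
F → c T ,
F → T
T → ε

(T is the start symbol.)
Start with: [T → x . F]
  [T → x . F] has the dot before F: add [F → . c T ,], [F → . T]
  [F → . T] has the dot before T: add [T → . x F], [T → .]
No further items can be added.

CLOSURE = { [F → . T], [F → . c T ,], [T → . x F], [T → .], [T → x . F] }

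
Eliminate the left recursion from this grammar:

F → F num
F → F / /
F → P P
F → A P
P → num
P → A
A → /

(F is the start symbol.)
F → P P F'
F → A P F'
F' → num F'
F' → / / F'
F' → ε
P → num
P → A
A → /

F is directly left-recursive. The standard transformation for
  A → A α₁ | ... | A α_m | β₁ | ... | β_n
is
  A  → β₁ A' | ... | β_n A'
  A' → α₁ A' | ... | α_m A' | ε

F → P P becomes F → P P F'
F → A P becomes F → A P F'
F → F num becomes F' → num F'
F → F / / becomes F' → / / F'
Add F' → ε

Productions for other non-terminals are unchanged:
  P → num
  P → A
  A → /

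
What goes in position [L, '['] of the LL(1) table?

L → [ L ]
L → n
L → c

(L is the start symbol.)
L → [ L ]

To find M[L, '['], we find productions for L where '[' is in the predict set (PREDICT(N → α) = (FIRST(α) \ {ε}) ∪ (FOLLOW(N) if α ⇒* ε)).

L → [ L ]: PREDICT = { '[' }
  '[' is in predict set, so this production goes in M[L, '[']
L → n: PREDICT = { 'n' }
L → c: PREDICT = { 'c' }

M[L, '['] = L → [ L ]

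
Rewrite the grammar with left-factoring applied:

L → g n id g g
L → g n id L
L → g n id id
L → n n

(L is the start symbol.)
L → g n id L'
L' → g g
L' → L
L' → id
L → n n

Left-factoring transforms A → αβ₁ | αβ₂ into A → αA' and A' → β₁ | β₂
(α is the longest common prefix among the alternatives). Repeat until
no nonterminal has two alternatives with a common prefix.

Round 1: L has alternatives sharing prefix 'g n id'. Introduce L': L → g n id L'
  Add: L' → g g
  Add: L' → L
  Add: L' → id

No remaining common prefixes — done.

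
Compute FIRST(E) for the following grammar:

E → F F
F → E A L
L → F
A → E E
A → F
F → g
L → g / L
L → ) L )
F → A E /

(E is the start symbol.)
{ 'g' }

FIRST sets of the other non-terminals involved (by the same procedure, iterated to a fixed point):
  FIRST(F) = { 'g' }

From E → F F:
  - F is a non-terminal: add FIRST(F) \ {ε} = { 'g' }
    F is not nullable, so stop

Collecting: FIRST(E) = { 'g' }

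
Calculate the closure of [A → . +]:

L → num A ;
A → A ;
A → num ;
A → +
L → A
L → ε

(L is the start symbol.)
To compute CLOSURE, for each item [A → α.Bβ] where B is a non-terminal, add [B → .γ] for all productions B → γ; repeat for the newly added items until nothing changes.

Start with: [A → . +]
The dot precedes the terminal '+', so nothing is added.

CLOSURE = { [A → . +] }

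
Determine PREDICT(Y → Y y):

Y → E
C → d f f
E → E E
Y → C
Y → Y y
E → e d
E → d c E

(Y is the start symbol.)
PREDICT(Y → Y y) = (FIRST(RHS) \ {ε}) ∪ (FOLLOW(Y) if ε ∈ FIRST(RHS), i.e. RHS ⇒* ε)
FIRST(Y) = { 'd', 'e' }
FIRST(Y y) = { 'd', 'e' }
ε ∉ FIRST(Y y), so FOLLOW(Y) is not added.
PREDICT(Y → Y y) = { 'd', 'e' }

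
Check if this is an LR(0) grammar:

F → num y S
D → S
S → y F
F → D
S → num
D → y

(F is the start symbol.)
No. Shift-reduce conflict between [S → num .] and [F → num . y S]

Augment with F' → F and build the canonical LR(0) collection (I0 = CLOSURE({[F' → . F]}), then GOTO on every symbol after a dot until no new states appear). It has 11 states:
  I0: { [D → . S], [D → . y], [F → . D], [F → . num y S], [F' → . F], [S → . num], [S → . y F] }  — shift
  I1: { [F → D .] }  — reduce
  I2: { [F' → F .] }  — accept
  I3: { [D → S .] }  — reduce
  I4: { [F → num . y S], [S → num .] }  — shift, reduce
  I5: { [D → . S], [D → . y], [D → y .], [F → . D], [F → . num y S], [S → . num], [S → . y F], [S → y . F] }  — shift, reduce
  I6: { [S → y F .] }  — reduce
  I7: { [F → num y . S], [S → . num], [S → . y F] }  — shift
  I8: { [F → num y S .] }  — reduce
  I9: { [S → num .] }  — reduce
  I10: { [D → . S], [D → . y], [F → . D], [F → . num y S], [S → . num], [S → . y F], [S → y . F] }  — shift

Conflict in state I4:
  Shift-reduce conflict between [S → num .] and [F → num . y S]
So the grammar is NOT LR(0).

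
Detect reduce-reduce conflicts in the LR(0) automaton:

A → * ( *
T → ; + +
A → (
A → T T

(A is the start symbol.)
No reduce-reduce conflicts

A reduce-reduce conflict occurs when an LR(0) state has two complete items [A → α .] and [B → β .] — both call for a reduction, and with no lookahead the parser cannot choose between them.

Augment with A' → A and build the canonical LR(0) collection (I0 = CLOSURE({[A' → . A]}), then GOTO on every symbol after a dot until no new states appear). It has 11 states:
  I0: { [A → . (], [A → . * ( *], [A → . T T], [A' → . A], [T → . ; + +] }  — shift
  I1: { [A → ( .] }  — reduce
  I2: { [A → * . ( *] }  — shift
  I3: { [T → ; . + +] }  — shift
  I4: { [A' → A .] }  — accept
  I5: { [A → T . T], [T → . ; + +] }  — shift
  I6: { [A → T T .] }  — reduce
  I7: { [T → ; + . +] }  — shift
  I8: { [T → ; + + .] }  — reduce
  I9: { [A → * ( . *] }  — shift
  I10: { [A → * ( * .] }  — reduce

No state contains more than one complete item.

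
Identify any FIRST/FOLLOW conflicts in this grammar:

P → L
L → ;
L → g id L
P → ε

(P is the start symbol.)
No FIRST/FOLLOW conflicts.

Nullable non-terminals: P.
FIRST sets used below: FIRST(L) = { ';', 'g' }

P: nullable alternative(s) P → ε; FOLLOW(P) = { $ }
  P → L: FIRST \ {ε} = { ';', 'g' } — disjoint from FOLLOW(P)
  P → ε: FIRST \ {ε} = { } — this is the only nullable alternative, skip

L has no nullable alternative, so no FIRST/FOLLOW check is needed there.

No FIRST/FOLLOW conflicts found.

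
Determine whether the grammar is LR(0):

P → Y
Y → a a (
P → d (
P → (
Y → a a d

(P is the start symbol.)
A grammar is LR(0) if no state in the canonical LR(0) collection has:
  - both a shift item (dot before a terminal) and a complete item (shift-reduce conflict), or
  - two or more complete items (reduce-reduce conflict; the accept item [P' → P .] counts as a complete item here).

Augment with P' → P and build the canonical LR(0) collection (I0 = CLOSURE({[P' → . P]}), then GOTO on every symbol after a dot until no new states appear). It has 10 states:
  I0: { [P → . (], [P → . Y], [P → . d (], [P' → . P], [Y → . a a (], [Y → . a a d] }  — shift
  I1: { [P → ( .] }  — reduce
  I2: { [P' → P .] }  — accept
  I3: { [P → Y .] }  — reduce
  I4: { [Y → a . a (], [Y → a . a d] }  — shift
  I5: { [P → d . (] }  — shift
  I6: { [P → d ( .] }  — reduce
  I7: { [Y → a a . (], [Y → a a . d] }  — shift
  I8: { [Y → a a ( .] }  — reduce
  I9: { [Y → a a d .] }  — reduce

Every state is either a pure shift/goto state or contains exactly one complete item and nothing to shift — no conflicts. The grammar is LR(0).

Answer: Yes, the grammar is LR(0)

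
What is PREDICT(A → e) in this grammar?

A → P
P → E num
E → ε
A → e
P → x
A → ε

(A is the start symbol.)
PREDICT(A → e) = (FIRST(RHS) \ {ε}) ∪ (FOLLOW(A) if ε ∈ FIRST(RHS), i.e. RHS ⇒* ε)
FIRST(e) = { 'e' }
ε ∉ FIRST(e), so FOLLOW(A) is not added.
PREDICT(A → e) = { 'e' }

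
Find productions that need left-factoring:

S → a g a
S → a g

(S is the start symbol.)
Left-factoring is needed when two productions for the same non-terminal
share a common prefix on the right-hand side.

Productions for S:
  S → a g a
  S → a g

Found common prefix 'a g' in productions for S

Answer: Yes, S has productions with common prefix 'a g'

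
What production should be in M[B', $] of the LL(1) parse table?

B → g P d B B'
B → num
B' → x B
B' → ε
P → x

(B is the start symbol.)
To find M[B', $], we find productions for B' where $ is in the predict set (PREDICT(N → α) = (FIRST(α) \ {ε}) ∪ (FOLLOW(N) if α ⇒* ε)).

Relevant sets:
  FOLLOW(B') = { $, 'x' }

B' → x B: PREDICT = { 'x' }
B' → ε: PREDICT = { $, 'x' }
  $ is in predict set, so this production goes in M[B', $]

M[B', $] = B' → ε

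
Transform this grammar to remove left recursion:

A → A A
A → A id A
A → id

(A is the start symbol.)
A → id A'
A' → A A'
A' → id A A'
A' → ε

A is directly left-recursive. The standard transformation for
  A → A α₁ | ... | A α_m | β₁ | ... | β_n
is
  A  → β₁ A' | ... | β_n A'
  A' → α₁ A' | ... | α_m A' | ε

A → id becomes A → id A'
A → A A becomes A' → A A'
A → A id A becomes A' → id A A'
Add A' → ε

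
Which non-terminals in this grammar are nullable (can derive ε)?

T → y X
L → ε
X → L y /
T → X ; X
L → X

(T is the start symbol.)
ε-productions: L → ε
So L is immediately nullable.
No further non-terminal can be added: every production for the remaining non-terminals contains a terminal or a non-nullable non-terminal.
Nullable = { 'L' }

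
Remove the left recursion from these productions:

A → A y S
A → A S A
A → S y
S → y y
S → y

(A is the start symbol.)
A → S y A'
A' → y S A'
A' → S A A'
A' → ε
S → y y
S → y

A is directly left-recursive. The standard transformation for
  A → A α₁ | ... | A α_m | β₁ | ... | β_n
is
  A  → β₁ A' | ... | β_n A'
  A' → α₁ A' | ... | α_m A' | ε

A → S y becomes A → S y A'
A → A y S becomes A' → y S A'
A → A S A becomes A' → S A A'
Add A' → ε

Productions for other non-terminals are unchanged:
  S → y y
  S → y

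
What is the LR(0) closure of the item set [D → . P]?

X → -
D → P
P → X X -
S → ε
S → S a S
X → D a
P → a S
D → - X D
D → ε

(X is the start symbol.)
{ [D → . - X D], [D → . P], [D → .], [P → . X X -], [P → . a S], [X → . -], [X → . D a] }

To compute CLOSURE, for each item [A → α.Bβ] where B is a non-terminal, add [B → .γ] for all productions B → γ; repeat for the newly added items until nothing changes.

Start with: [D → . P]
  [D → . P] has the dot before P: add [P → . X X -], [P → . a S]
  [P → . X X -] has the dot before X: add [X → . -], [X → . D a]
  [X → . D a] has the dot before D: add [D → . - X D], [D → .]
No further items can be added.

CLOSURE = { [D → . - X D], [D → . P], [D → .], [P → . X X -], [P → . a S], [X → . -], [X → . D a] }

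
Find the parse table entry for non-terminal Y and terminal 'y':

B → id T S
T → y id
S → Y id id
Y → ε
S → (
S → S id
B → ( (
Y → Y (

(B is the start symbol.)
To find M[Y, 'y'], we find productions for Y where 'y' is in the predict set (PREDICT(N → α) = (FIRST(α) \ {ε}) ∪ (FOLLOW(N) if α ⇒* ε)).

Relevant sets:
  FIRST(Y) = { '(', ε }
  FOLLOW(Y) = { '(', 'id' }

Y → ε: PREDICT = { '(', 'id' }
Y → Y (: PREDICT = { '(' }

M[Y, 'y'] is empty (no production applies)

Answer: Empty (error entry)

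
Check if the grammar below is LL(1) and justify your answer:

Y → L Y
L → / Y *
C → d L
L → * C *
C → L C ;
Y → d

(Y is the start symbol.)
A grammar is LL(1) if for each non-terminal N with multiple productions, the predict sets of those productions are pairwise disjoint, where PREDICT(N → α) = (FIRST(α) \ {ε}) ∪ (FOLLOW(N) if α ⇒* ε).

Relevant sets:
  FIRST(L) = { '*', '/' }

For Y:
  PREDICT(Y → L Y) = { '*', '/' }
  PREDICT(Y → d) = { 'd' }
For L:
  PREDICT(L → '/' Y '*') = { '/' }
  PREDICT(L → '*' C '*') = { '*' }
For C:
  PREDICT(C → d L) = { 'd' }
  PREDICT(C → L C ';') = { '*', '/' }

All predict sets are disjoint. The grammar IS LL(1).

Answer: Yes, the grammar is LL(1).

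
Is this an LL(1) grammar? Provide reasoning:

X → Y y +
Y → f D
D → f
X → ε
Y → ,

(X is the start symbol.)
A grammar is LL(1) if for each non-terminal N with multiple productions, the predict sets of those productions are pairwise disjoint, where PREDICT(N → α) = (FIRST(α) \ {ε}) ∪ (FOLLOW(N) if α ⇒* ε).

Relevant sets:
  FIRST(Y) = { ',', 'f' }
  FOLLOW(X) = { $ }

For X:
  PREDICT(X → Y y '+') = { ',', 'f' }
  PREDICT(X → ε) = { $ }
For Y:
  PREDICT(Y → f D) = { 'f' }
  PREDICT(Y → ',') = { ',' }
D has a single production, so nothing to check there.

All predict sets are disjoint. The grammar IS LL(1).

Answer: Yes, the grammar is LL(1).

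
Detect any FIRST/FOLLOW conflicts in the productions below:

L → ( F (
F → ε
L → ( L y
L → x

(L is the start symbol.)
No FIRST/FOLLOW conflicts.

A FIRST/FOLLOW conflict occurs when a non-terminal N has a nullable alternative N → β (β ⇒* ε) and another alternative N → α with FIRST(α) ∩ FOLLOW(N) ≠ ∅: on such a lookahead the parser cannot decide between expanding α and letting N vanish via β.

Nullable non-terminals: F.
F has a nullable alternative but only one production, so nothing to check.

L has no nullable alternative, so no FIRST/FOLLOW check is needed there.

No FIRST/FOLLOW conflicts found.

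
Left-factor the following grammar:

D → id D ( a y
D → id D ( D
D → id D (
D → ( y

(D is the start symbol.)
Left-factoring transforms A → αβ₁ | αβ₂ into A → αA' and A' → β₁ | β₂
(α is the longest common prefix among the alternatives). Repeat until
no nonterminal has two alternatives with a common prefix.

Round 1: D has alternatives sharing prefix 'id D ('. Introduce D': D → id D ( D'
  Add: D' → a y
  Add: D' → D
  Add: D' → ε

No remaining common prefixes — done.

Resulting grammar:
D → id D ( D'
D' → a y
D' → D
D' → ε
D → ( y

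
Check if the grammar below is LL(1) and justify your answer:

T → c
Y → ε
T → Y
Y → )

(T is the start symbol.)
Yes, the grammar is LL(1).

Relevant sets:
  FIRST(Y) = { ')', ε }
  FOLLOW(T) = { $ }
  FOLLOW(Y) = { $ }

For T:
  PREDICT(T → c) = { 'c' }
  PREDICT(T → Y) = { $, ')' }
For Y:
  PREDICT(Y → ε) = { $ }
  PREDICT(Y → ')') = { ')' }

All predict sets are disjoint. The grammar IS LL(1).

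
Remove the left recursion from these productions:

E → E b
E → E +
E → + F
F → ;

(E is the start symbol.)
E → + F E'
E' → b E'
E' → + E'
E' → ε
F → ;

E is directly left-recursive. The standard transformation for
  A → A α₁ | ... | A α_m | β₁ | ... | β_n
is
  A  → β₁ A' | ... | β_n A'
  A' → α₁ A' | ... | α_m A' | ε

E → + F becomes E → + F E'
E → E b becomes E' → b E'
E → E + becomes E' → + E'
Add E' → ε

Productions for other non-terminals are unchanged:
  F → ;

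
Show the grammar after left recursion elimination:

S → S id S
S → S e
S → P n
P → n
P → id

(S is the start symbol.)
S → P n S'
S' → id S S'
S' → e S'
S' → ε
P → n
P → id

S is directly left-recursive. The standard transformation for
  A → A α₁ | ... | A α_m | β₁ | ... | β_n
is
  A  → β₁ A' | ... | β_n A'
  A' → α₁ A' | ... | α_m A' | ε

S → P n becomes S → P n S'
S → S id S becomes S' → id S S'
S → S e becomes S' → e S'
Add S' → ε

Productions for other non-terminals are unchanged:
  P → n
  P → id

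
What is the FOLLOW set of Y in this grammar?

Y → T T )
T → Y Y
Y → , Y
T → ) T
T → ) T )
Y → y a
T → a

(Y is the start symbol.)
Y is the start symbol, so $ ∈ FOLLOW(Y).
In T → Y Y: Y is followed by Y, add FIRST(Y) \ {ε} = { ')', ',', 'a', 'y' }
In T → Y Y: Y is at the end, add FOLLOW(T)
In Y → , Y: Y is at the end; this adds FOLLOW(Y) to itself — nothing new

The FOLLOW sets referred to above (computed the same way, to a fixed point):
  FOLLOW(T) = { ')', ',', 'a', 'y' }

Taking the union: FOLLOW(Y) = { $, ')', ',', 'a', 'y' }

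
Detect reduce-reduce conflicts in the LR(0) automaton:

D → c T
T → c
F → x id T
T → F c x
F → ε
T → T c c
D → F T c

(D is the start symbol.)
A reduce-reduce conflict occurs when an LR(0) state has two complete items [A → α .] and [B → β .] — both call for a reduction, and with no lookahead the parser cannot choose between them.

Augment with D' → D and build the canonical LR(0) collection (I0 = CLOSURE({[D' → . D]}), then GOTO on every symbol after a dot until no new states appear). It has 16 states:
  I0: { [D → . F T c], [D → . c T], [D' → . D], [F → . x id T], [F → .] }  — shift, reduce
  I1: { [D' → D .] }  — accept
  I2: { [D → F . T c], [F → . x id T], [F → .], [T → . F c x], [T → . T c c], [T → . c] }  — shift, reduce
  I3: { [D → c . T], [F → . x id T], [F → .], [T → . F c x], [T → . T c c], [T → . c] }  — shift, reduce
  I4: { [F → x . id T] }  — shift
  I5: { [F → . x id T], [F → .], [F → x id . T], [T → . F c x], [T → . T c c], [T → . c] }  — shift, reduce
  I6: { [T → F . c x] }  — shift
  I7: { [F → x id T .], [T → T . c c] }  — shift, reduce
  I8: { [T → c .] }  — reduce
  I9: { [T → T c . c] }  — shift
  I10: { [T → T c c .] }  — reduce
  I11: { [T → F c . x] }  — shift
  I12: { [T → F c x .] }  — reduce
  I13: { [D → c T .], [T → T . c c] }  — shift, reduce
  I14: { [D → F T . c], [T → T . c c] }  — shift
  I15: { [D → F T c .], [T → T c . c] }  — shift, reduce

No state contains more than one complete item.

Answer: No reduce-reduce conflicts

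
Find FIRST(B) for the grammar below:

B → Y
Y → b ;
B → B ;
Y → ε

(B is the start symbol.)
To compute FIRST(B), examine every production with B on the left-hand side, reading each right-hand side left to right until a non-nullable symbol is reached.

FIRST sets of the other non-terminals involved (by the same procedure, iterated to a fixed point):
  FIRST(Y) = { 'b', ε }

From B → Y:
  - Y is a non-terminal: add FIRST(Y) \ {ε} = { 'b' }
    Y is nullable and nothing follows, so the whole right-hand side can vanish: ε ∈ FIRST(B)
From B → B ;:
  - B is the symbol being defined: contributes nothing new
    B is nullable, so continue to the next symbol
  - ';' is a terminal: add ';' and stop

Collecting: FIRST(B) = { ';', 'b', ε }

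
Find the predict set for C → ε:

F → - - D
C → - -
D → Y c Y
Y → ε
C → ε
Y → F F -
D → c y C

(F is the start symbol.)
{ $, '-' }

PREDICT(C → ε) = (FIRST(RHS) \ {ε}) ∪ (FOLLOW(C) if ε ∈ FIRST(RHS), i.e. RHS ⇒* ε)
The right-hand side is ε (FIRST(ε) = { ε }), so the predict set is FOLLOW(C) = { $, '-' }
PREDICT(C → ε) = { $, '-' }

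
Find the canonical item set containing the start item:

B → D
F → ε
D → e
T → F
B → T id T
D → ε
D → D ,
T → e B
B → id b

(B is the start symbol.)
First, augment the grammar with B' → B
I₀ = CLOSURE({ [B' → . B] }):
  [B' → . B] has the dot before B: add [B → . D], [B → . T id T], [B → . id b]
  [B → . D] has the dot before D: add [D → . e], [D → .], [D → . D ,]
  [B → . T id T] has the dot before T: add [T → . F], [T → . e B]
  [T → . F] has the dot before F: add [F → .]
No further items can be added.

I₀ = { [B → . D], [B → . T id T], [B → . id b], [B' → . B], [D → . D ,], [D → . e], [D → .], [F → .], [T → . F], [T → . e B] }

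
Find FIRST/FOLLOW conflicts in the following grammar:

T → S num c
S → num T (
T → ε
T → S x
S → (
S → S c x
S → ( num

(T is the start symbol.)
Nullable non-terminals: T.
FIRST sets used below: FIRST(S) = { '(', 'num' }

T: nullable alternative(s) T → ε; FOLLOW(T) = { $, '(' }
  T → S num c: FIRST \ {ε} = { '(', 'num' } — overlaps FOLLOW(T) on { '(' }: CONFLICT
  T → ε: FIRST \ {ε} = { } — this is the only nullable alternative, skip
  T → S x: FIRST \ {ε} = { '(', 'num' } — overlaps FOLLOW(T) on { '(' }: CONFLICT

S has no nullable alternative, so no FIRST/FOLLOW check is needed there.

So the grammar has 2 FIRST/FOLLOW conflicts (marked CONFLICT above).

Answer: Yes. T → S num c with FOLLOW(T) on { '(' }; T → S x with FOLLOW(T) on { '(' }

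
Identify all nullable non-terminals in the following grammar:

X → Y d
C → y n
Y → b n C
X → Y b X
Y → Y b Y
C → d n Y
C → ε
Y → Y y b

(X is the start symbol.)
{ 'C' }

A non-terminal is nullable if it can derive ε (the empty string): either it has an ε-production, or it has a production whose right-hand side consists entirely of nullable non-terminals.

ε-productions: C → ε
So C is immediately nullable.
No further non-terminal can be added: every production for the remaining non-terminals contains a terminal or a non-nullable non-terminal.
Nullable = { 'C' }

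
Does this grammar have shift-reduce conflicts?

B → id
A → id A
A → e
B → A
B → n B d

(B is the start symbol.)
A shift-reduce conflict occurs when an LR(0) state has both:
  - a complete (reduce) item [A → α .] (dot at the end), and
  - a shift item [B → β . c γ] (dot before a terminal).

Augment with B' → B and build the canonical LR(0) collection (I0 = CLOSURE({[B' → . B]}), then GOTO on every symbol after a dot until no new states appear). It has 10 states:
  I0: { [A → . e], [A → . id A], [B → . A], [B → . id], [B → . n B d], [B' → . B] }  — shift
  I1: { [B → A .] }  — reduce
  I2: { [B' → B .] }  — accept
  I3: { [A → e .] }  — reduce
  I4: { [A → . e], [A → . id A], [A → id . A], [B → id .] }  — shift, reduce
  I5: { [A → . e], [A → . id A], [B → . A], [B → . id], [B → . n B d], [B → n . B d] }  — shift
  I6: { [B → n B . d] }  — shift
  I7: { [B → n B d .] }  — reduce
  I8: { [A → id A .] }  — reduce
  I9: { [A → . e], [A → . id A], [A → id . A] }  — shift

I4 contains reduce item [B → id .] and shift items [A → . e], [A → . id A] — shift-reduce conflict.

Answer: Yes — I4: [B → id .] vs [A → . e]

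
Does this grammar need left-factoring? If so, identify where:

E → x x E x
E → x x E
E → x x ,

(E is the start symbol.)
Yes, E has productions with common prefix 'x x'

Left-factoring is needed when two productions for the same non-terminal
share a common prefix on the right-hand side.

Productions for E:
  E → x x E x
  E → x x E
  E → x x ,

Found common prefix 'x x' in productions for E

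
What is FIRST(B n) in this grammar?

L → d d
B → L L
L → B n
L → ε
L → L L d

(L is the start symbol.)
{ 'd', 'n' }

FIRST sets of the non-terminals involved (from the grammar, by fixed-point iteration):
  FIRST(B) = { 'd', 'n', ε }

To compute FIRST(B n), process the symbols left to right:
Symbol B is a non-terminal. Add FIRST(B) \ {ε} = { 'd', 'n' }
B is nullable (ε ∈ FIRST(B)), continue to the next symbol.
Symbol n is a terminal. Add 'n' and stop.
FIRST(B n) = { 'd', 'n' }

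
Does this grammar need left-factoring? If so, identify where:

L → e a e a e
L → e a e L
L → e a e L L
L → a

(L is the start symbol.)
Yes, L has productions with common prefix 'e a e'

Left-factoring is needed when two productions for the same non-terminal
share a common prefix on the right-hand side.

Productions for L:
  L → e a e a e
  L → e a e L
  L → e a e L L
  L → a

Found common prefix 'e a e' in productions for L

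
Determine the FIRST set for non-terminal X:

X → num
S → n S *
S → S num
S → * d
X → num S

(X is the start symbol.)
From X → num:
  - num is a terminal: add 'num' and stop
From X → num S:
  - num is a terminal: add 'num' and stop

Collecting: FIRST(X) = { 'num' }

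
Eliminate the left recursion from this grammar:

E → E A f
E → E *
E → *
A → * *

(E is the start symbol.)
E → * E'
E' → A f E'
E' → * E'
E' → ε
A → * *

E is directly left-recursive. The standard transformation for
  A → A α₁ | ... | A α_m | β₁ | ... | β_n
is
  A  → β₁ A' | ... | β_n A'
  A' → α₁ A' | ... | α_m A' | ε

E → * becomes E → * E'
E → E A f becomes E' → A f E'
E → E * becomes E' → * E'
Add E' → ε

Productions for other non-terminals are unchanged:
  A → * *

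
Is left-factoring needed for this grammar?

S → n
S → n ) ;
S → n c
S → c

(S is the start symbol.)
Left-factoring is needed when two productions for the same non-terminal
share a common prefix on the right-hand side.

Productions for S:
  S → n
  S → n ) ;
  S → n c
  S → c

Found common prefix 'n' in productions for S

Answer: Yes, S has productions with common prefix 'n'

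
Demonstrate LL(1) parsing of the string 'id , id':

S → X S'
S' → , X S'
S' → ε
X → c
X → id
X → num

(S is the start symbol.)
LL(1) parsing maintains a stack (initially the start symbol over $) and the input. At each step: if the stack top is a terminal, match it against the current input token; if it is a non-terminal N, replace it with the RHS of M[N, lookahead] (the unique production whose predict set contains the lookahead).

Stack is shown with the top on the left.

Stack     Input      Action
---------------------------
S $       id , id $  output S → X S'
X S' $    id , id $  output X → id
id S' $   id , id $  match 'id'
S' $      , id $     output S' → , X S'
, X S' $  , id $     match ','
X S' $    id $       output X → id
id S' $   id $       match 'id'
S' $      $          output S' → ε
$         $          accept

The string is accepted.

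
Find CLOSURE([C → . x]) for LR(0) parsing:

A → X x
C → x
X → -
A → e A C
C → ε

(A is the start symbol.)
Start with: [C → . x]
The dot precedes the terminal x, so nothing is added.

CLOSURE = { [C → . x] }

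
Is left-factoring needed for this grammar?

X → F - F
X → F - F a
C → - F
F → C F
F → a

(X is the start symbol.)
Left-factoring is needed when two productions for the same non-terminal
share a common prefix on the right-hand side.

Productions for X:
  X → F - F
  X → F - F a
Productions for F:
  F → C F
  F → a

Found common prefix 'F - F' in productions for X

Answer: Yes, X has productions with common prefix 'F - F'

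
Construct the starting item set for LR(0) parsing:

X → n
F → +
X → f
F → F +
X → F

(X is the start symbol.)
First, augment the grammar with X' → X
I₀ = CLOSURE({ [X' → . X] }):
  [X' → . X] has the dot before X: add [X → . n], [X → . f], [X → . F]
  [X → . F] has the dot before F: add [F → . +], [F → . F +]
No further items can be added.

I₀ = { [F → . +], [F → . F +], [X → . F], [X → . f], [X → . n], [X' → . X] }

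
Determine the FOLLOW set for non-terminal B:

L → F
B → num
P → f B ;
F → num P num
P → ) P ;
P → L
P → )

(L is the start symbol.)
To compute FOLLOW(B), find every occurrence of B on a right-hand side N → α B β: add FIRST(β) \ {ε}, and if β is empty or nullable also add FOLLOW(N). Iterate to a fixed point.

In P → f B ;: B is followed by ';', add FIRST(';') \ {ε} = { ';' }

Taking the union: FOLLOW(B) = { ';' }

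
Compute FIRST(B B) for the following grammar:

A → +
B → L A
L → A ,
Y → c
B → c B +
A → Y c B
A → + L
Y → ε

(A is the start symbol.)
FIRST sets of the non-terminals involved (from the grammar, by fixed-point iteration):
  FIRST(B) = { '+', 'c' }

To compute FIRST(B B), process the symbols left to right:
Symbol B is a non-terminal. Add FIRST(B) \ {ε} = { '+', 'c' }
B is not nullable (ε ∉ FIRST(B)), so stop here.
FIRST(B B) = { '+', 'c' }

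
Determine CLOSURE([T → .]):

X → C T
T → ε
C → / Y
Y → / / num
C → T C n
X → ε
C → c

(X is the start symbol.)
To compute CLOSURE, for each item [A → α.Bβ] where B is a non-terminal, add [B → .γ] for all productions B → γ; repeat for the newly added items until nothing changes.

Start with: [T → .]
The dot is at the end, so nothing is added.

CLOSURE = { [T → .] }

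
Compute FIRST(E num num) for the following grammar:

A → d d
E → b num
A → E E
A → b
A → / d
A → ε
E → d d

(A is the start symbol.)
{ 'b', 'd' }

FIRST sets of the non-terminals involved (from the grammar, by fixed-point iteration):
  FIRST(E) = { 'b', 'd' }

To compute FIRST(E num num), process the symbols left to right:
Symbol E is a non-terminal. Add FIRST(E) \ {ε} = { 'b', 'd' }
E is not nullable (ε ∉ FIRST(E)), so stop here.
FIRST(E num num) = { 'b', 'd' }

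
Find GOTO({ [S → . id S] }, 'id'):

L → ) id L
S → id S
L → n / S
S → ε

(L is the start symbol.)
{ [S → . id S], [S → .], [S → id . S] }

GOTO(I, 'id') = CLOSURE({ [A → αX.β] : [A → α.Xβ] ∈ I, X = 'id' })

Items with dot before 'id', with the dot advanced:
  [S → . id S] → [S → id . S]
Closure of the advanced items:
  [S → id . S] has the dot before S: add [S → . id S], [S → .]

GOTO = { [S → . id S], [S → .], [S → id . S] }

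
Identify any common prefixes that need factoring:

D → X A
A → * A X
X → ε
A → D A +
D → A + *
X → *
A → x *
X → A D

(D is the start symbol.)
Left-factoring is needed when two productions for the same non-terminal
share a common prefix on the right-hand side.

Productions for D:
  D → X A
  D → A + *
Productions for A:
  A → * A X
  A → D A +
  A → x *
Productions for X:
  X → ε
  X → *
  X → A D

No common prefixes found.

Answer: No, left-factoring is not needed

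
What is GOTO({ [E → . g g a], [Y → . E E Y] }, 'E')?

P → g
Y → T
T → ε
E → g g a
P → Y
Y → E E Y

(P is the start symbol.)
{ [E → . g g a], [Y → E . E Y] }

GOTO(I, 'E') = CLOSURE({ [A → αX.β] : [A → α.Xβ] ∈ I, X = 'E' })

Items with dot before 'E', with the dot advanced:
  [Y → . E E Y] → [Y → E . E Y]
Closure of the advanced items:
  [Y → E . E Y] has the dot before E: add [E → . g g a]

GOTO = { [E → . g g a], [Y → E . E Y] }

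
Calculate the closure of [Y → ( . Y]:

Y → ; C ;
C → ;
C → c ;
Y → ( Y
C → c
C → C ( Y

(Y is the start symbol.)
Start with: [Y → ( . Y]
  [Y → ( . Y] has the dot before Y: add [Y → . ; C ;], [Y → . ( Y]
No further items can be added.

CLOSURE = { [Y → ( . Y], [Y → . ( Y], [Y → . ; C ;] }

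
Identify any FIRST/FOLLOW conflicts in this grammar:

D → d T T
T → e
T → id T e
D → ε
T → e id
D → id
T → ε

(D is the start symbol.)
Yes. T → e with FOLLOW(T) on { 'e' }; T → id T e with FOLLOW(T) on { 'id' }; T → e id with FOLLOW(T) on { 'e' }

A FIRST/FOLLOW conflict occurs when a non-terminal N has a nullable alternative N → β (β ⇒* ε) and another alternative N → α with FIRST(α) ∩ FOLLOW(N) ≠ ∅: on such a lookahead the parser cannot decide between expanding α and letting N vanish via β.

Nullable non-terminals: D, T.

D: nullable alternative(s) D → ε; FOLLOW(D) = { $ }
  D → d T T: FIRST \ {ε} = { 'd' } — disjoint from FOLLOW(D)
  D → ε: FIRST \ {ε} = { } — this is the only nullable alternative, skip
  D → id: FIRST \ {ε} = { 'id' } — disjoint from FOLLOW(D)

T: nullable alternative(s) T → ε; FOLLOW(T) = { $, 'e', 'id' }
  T → e: FIRST \ {ε} = { 'e' } — overlaps FOLLOW(T) on { 'e' }: CONFLICT
  T → id T e: FIRST \ {ε} = { 'id' } — overlaps FOLLOW(T) on { 'id' }: CONFLICT
  T → e id: FIRST \ {ε} = { 'e' } — overlaps FOLLOW(T) on { 'e' }: CONFLICT
  T → ε: FIRST \ {ε} = { } — this is the only nullable alternative, skip

So the grammar has 3 FIRST/FOLLOW conflicts (marked CONFLICT above).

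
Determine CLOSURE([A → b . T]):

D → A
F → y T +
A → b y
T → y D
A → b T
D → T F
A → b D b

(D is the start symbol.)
{ [A → b . T], [T → . y D] }

To compute CLOSURE, for each item [A → α.Bβ] where B is a non-terminal, add [B → .γ] for all productions B → γ; repeat for the newly added items until nothing changes.

Start with: [A → b . T]
  [A → b . T] has the dot before T: add [T → . y D]
No further items can be added.

CLOSURE = { [A → b . T], [T → . y D] }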